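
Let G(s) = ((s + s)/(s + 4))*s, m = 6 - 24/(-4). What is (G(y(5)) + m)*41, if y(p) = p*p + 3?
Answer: 2501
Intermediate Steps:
y(p) = 3 + p² (y(p) = p² + 3 = 3 + p²)
m = 12 (m = 6 - 24*(-1)/4 = 6 - 1*(-6) = 6 + 6 = 12)
G(s) = 2*s²/(4 + s) (G(s) = ((2*s)/(4 + s))*s = (2*s/(4 + s))*s = 2*s²/(4 + s))
(G(y(5)) + m)*41 = (2*(3 + 5²)²/(4 + (3 + 5²)) + 12)*41 = (2*(3 + 25)²/(4 + (3 + 25)) + 12)*41 = (2*28²/(4 + 28) + 12)*41 = (2*784/32 + 12)*41 = (2*784*(1/32) + 12)*41 = (49 + 12)*41 = 61*41 = 2501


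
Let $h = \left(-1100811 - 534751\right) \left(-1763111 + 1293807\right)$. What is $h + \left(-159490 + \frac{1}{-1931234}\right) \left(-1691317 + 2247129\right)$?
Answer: $\frac{655585705712283350}{965617} \approx 6.7893 \cdot 10^{11}$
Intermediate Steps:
$h = 767575788848$ ($h = \left(-1635562\right) \left(-469304\right) = 767575788848$)
$h + \left(-159490 + \frac{1}{-1931234}\right) \left(-1691317 + 2247129\right) = 767575788848 + \left(-159490 + \frac{1}{-1931234}\right) \left(-1691317 + 2247129\right) = 767575788848 + \left(-159490 - \frac{1}{1931234}\right) 555812 = 767575788848 - \frac{85598524787755866}{965617} = \frac{655585705712283350}{965617}$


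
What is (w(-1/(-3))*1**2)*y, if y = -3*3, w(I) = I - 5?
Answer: 42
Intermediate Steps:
w(I) = -5 + I
y = -9
(w(-1/(-3))*1**2)*y = ((-5 - 1/(-3))*1**2)*(-9) = ((-5 - 1*(-1/3))*1)*(-9) = ((-5 + 1/3)*1)*(-9) = -14/3*1*(-9) = -14/3*(-9) = 42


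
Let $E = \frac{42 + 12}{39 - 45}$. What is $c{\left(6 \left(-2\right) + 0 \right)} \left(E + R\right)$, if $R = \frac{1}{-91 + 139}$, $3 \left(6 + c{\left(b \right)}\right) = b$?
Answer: $\frac{2155}{24} \approx 89.792$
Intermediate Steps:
$c{\left(b \right)} = -6 + \frac{b}{3}$
$E = -9$ ($E = \frac{54}{-6} = 54 \left(- \frac{1}{6}\right) = -9$)
$R = \frac{1}{48} \approx 0.020833$
$c{\left(6 \left(-2\right) + 0 \right)} \left(E + R\right) = \left(-6 + \frac{6 \left(-2\right) + 0}{3}\right) \left(-9 + \frac{1}{48}\right) = \left(-6 + \frac{-12 + 0}{3}\right) \left(- \frac{431}{48}\right) = \left(-6 + \frac{1}{3} \left(-12\right)\right) \left(- \frac{431}{48}\right) = \left(-6 - 4\right) \left(- \frac{431}{48}\right) = \left(-10\right) \left(- \frac{431}{48}\right) = \frac{2155}{24}$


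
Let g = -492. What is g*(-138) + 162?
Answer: 68058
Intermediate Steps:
g*(-138) + 162 = -492*(-138) + 162 = 67896 + 162 = 68058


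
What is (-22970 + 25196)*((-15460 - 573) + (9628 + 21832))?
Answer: 34340502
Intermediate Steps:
(-22970 + 25196)*((-15460 - 573) + (9628 + 21832)) = 2226*(-16033 + 31460) = 2226*15427 = 34340502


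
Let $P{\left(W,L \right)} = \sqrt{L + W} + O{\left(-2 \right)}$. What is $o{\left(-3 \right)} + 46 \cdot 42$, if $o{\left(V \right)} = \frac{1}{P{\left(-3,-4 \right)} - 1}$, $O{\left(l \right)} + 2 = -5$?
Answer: $\frac{137164}{71} - \frac{i \sqrt{7}}{71} \approx 1931.9 - 0.037264 i$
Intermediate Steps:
$O{\left(l \right)} = -7$ ($O{\left(l \right)} = -2 - 5 = -7$)
$P{\left(W,L \right)} = -7 + \sqrt{L + W}$ ($P{\left(W,L \right)} = \sqrt{L + W} - 7 = -7 + \sqrt{L + W}$)
$o{\left(V \right)} = \frac{1}{-8 + i \sqrt{7}}$ ($o{\left(V \right)} = \frac{1}{\left(-7 + \sqrt{-4 - 3}\right) - 1} = \frac{1}{\left(-7 + \sqrt{-7}\right) - 1} = \frac{1}{\left(-7 + i \sqrt{7}\right) - 1} = \frac{1}{-8 + i \sqrt{7}}$)
$o{\left(-3 \right)} + 46 \cdot 42 = \left(- \frac{8}{71} - \frac{i \sqrt{7}}{71}\right) + 46 \cdot 42 = \left(- \frac{8}{71} - \frac{i \sqrt{7}}{71}\right) + 1932 = \frac{137164}{71} - \frac{i \sqrt{7}}{71}$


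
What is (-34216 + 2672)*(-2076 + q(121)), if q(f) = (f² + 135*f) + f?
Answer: -915438424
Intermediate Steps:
q(f) = f² + 136*f
(-34216 + 2672)*(-2076 + q(121)) = (-34216 + 2672)*(-2076 + 121*(136 + 121)) = -31544*(-2076 + 121*257) = -31544*(-2076 + 31097) = -31544*29021 = -915438424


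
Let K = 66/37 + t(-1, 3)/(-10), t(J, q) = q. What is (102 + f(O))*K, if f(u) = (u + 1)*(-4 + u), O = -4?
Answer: 34587/185 ≈ 186.96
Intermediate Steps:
f(u) = (1 + u)*(-4 + u)
K = 549/370 (K = 66/37 + 3/(-10) = 66*(1/37) + 3*(-⅒) = 66/37 - 3/10 = 549/370 ≈ 1.4838)
(102 + f(O))*K = (102 + (-4 + (-4)² - 3*(-4)))*(549/370) = (102 + (-4 + 16 + 12))*(549/370) = (102 + 24)*(549/370) = 126*(549/370) = 34587/185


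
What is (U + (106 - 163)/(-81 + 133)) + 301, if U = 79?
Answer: 19703/52 ≈ 378.90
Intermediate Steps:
(U + (106 - 163)/(-81 + 133)) + 301 = (79 + (106 - 163)/(-81 + 133)) + 301 = (79 - 57/52) + 301 = 4051/52 + 301 = 19703/52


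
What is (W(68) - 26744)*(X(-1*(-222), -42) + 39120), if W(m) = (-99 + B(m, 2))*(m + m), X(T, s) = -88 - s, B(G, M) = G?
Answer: -1209731040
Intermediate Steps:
W(m) = 2*m*(-99 + m) (W(m) = (-99 + m)*(m + m) = (-99 + m)*(2*m) = 2*m*(-99 + m))
(W(68) - 26744)*(X(-1*(-222), -42) + 39120) = (2*68*(-99 + 68) - 26744)*((-88 - 1*(-42)) + 39120) = (2*68*(-31) - 26744)*((-88 + 42) + 39120) = (-4216 - 26744)*(-46 + 39120) = -30960*39074 = -1209731040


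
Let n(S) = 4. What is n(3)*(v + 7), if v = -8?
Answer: -4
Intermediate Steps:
n(3)*(v + 7) = 4*(-8 + 7) = 4*(-1) = -4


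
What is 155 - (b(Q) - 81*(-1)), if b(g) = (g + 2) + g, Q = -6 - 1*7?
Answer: 98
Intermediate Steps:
Q = -13 (Q = -6 - 7 = -13)
b(g) = 2 + 2*g (b(g) = (2 + g) + g = 2 + 2*g)
155 - (b(Q) - 81*(-1)) = 155 - ((2 + 2*(-13)) - 81*(-1)) = 155 - ((2 - 26) - 1*(-81)) = 155 - (-24 + 81) = 155 - 1*57 = 155 - 57 = 98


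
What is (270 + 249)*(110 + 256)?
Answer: 189954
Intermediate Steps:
(270 + 249)*(110 + 256) = 519*366 = 189954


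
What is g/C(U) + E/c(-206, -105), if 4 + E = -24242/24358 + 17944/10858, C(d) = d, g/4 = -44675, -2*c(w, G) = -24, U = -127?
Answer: 141759211031605/100766561484 ≈ 1406.8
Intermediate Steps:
c(w, G) = 12 (c(w, G) = -1/2*(-24) = 12)
g = -178700 (g = 4*(-44675) = -178700)
E = -221014085/66119791 (E = -4 + (-24242/24358 + 17944/10858) = -4 + (-24242*1/24358 + 17944*(1/10858)) = -4 + (-12121/12179 + 8972/5429) = -4 + 43465079/66119791 = -221014085/66119791 ≈ -3.3426)
g/C(U) + E/c(-206, -105) = -178700/(-127) - 221014085/66119791/12 = -178700*(-1/127) - 221014085/66119791*1/12 = 178700/127 - 221014085/793437492 = 141759211031605/100766561484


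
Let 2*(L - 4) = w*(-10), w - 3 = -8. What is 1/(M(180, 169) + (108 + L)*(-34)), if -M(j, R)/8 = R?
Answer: -1/6010 ≈ -0.00016639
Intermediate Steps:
w = -5 (w = 3 - 8 = -5)
L = 29 (L = 4 + (-5*(-10))/2 = 4 + (½)*50 = 4 + 25 = 29)
M(j, R) = -8*R
1/(M(180, 169) + (108 + L)*(-34)) = 1/(-8*169 + (108 + 29)*(-34)) = 1/(-1352 + 137*(-34)) = 1/(-1352 - 4658) = 1/(-6010) = -1/6010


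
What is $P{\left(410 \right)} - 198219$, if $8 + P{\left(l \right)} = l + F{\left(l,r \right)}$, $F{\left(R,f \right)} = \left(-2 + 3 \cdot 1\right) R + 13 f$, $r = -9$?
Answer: $-197524$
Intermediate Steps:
$F{\left(R,f \right)} = R + 13 f$ ($F{\left(R,f \right)} = \left(-2 + 3\right) R + 13 f = 1 R + 13 f = R + 13 f$)
$P{\left(l \right)} = -125 + 2 l$ ($P{\left(l \right)} = -8 + \left(l + \left(l + 13 \left(-9\right)\right)\right) = -8 + \left(l + \left(l - 117\right)\right) = -8 + \left(l + \left(-117 + l\right)\right) = -8 + \left(-117 + 2 l\right) = -125 + 2 l$)
$P{\left(410 \right)} - 198219 = \left(-125 + 2 \cdot 410\right) - 198219 = \left(-125 + 820\right) - 198219 = 695 - 198219 = -197524$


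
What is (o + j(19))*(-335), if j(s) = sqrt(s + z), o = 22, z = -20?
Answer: -7370 - 335*I ≈ -7370.0 - 335.0*I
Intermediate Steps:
j(s) = sqrt(-20 + s) (j(s) = sqrt(s - 20) = sqrt(-20 + s))
(o + j(19))*(-335) = (22 + sqrt(-20 + 19))*(-335) = (22 + sqrt(-1))*(-335) = (22 + I)*(-335) = -7370 - 335*I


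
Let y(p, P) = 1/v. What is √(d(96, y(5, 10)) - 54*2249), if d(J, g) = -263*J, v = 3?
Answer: I*√146694 ≈ 383.01*I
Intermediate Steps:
y(p, P) = ⅓ (y(p, P) = 1/3 = ⅓)
√(d(96, y(5, 10)) - 54*2249) = √(-263*96 - 54*2249) = √(-25248 - 121446) = √(-146694) = I*√146694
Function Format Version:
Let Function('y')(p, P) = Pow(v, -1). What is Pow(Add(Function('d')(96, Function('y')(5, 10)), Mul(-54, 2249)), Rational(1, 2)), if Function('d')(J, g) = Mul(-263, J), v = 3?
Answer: Mul(I, Pow(146694, Rational(1, 2))) ≈ Mul(383.01, I)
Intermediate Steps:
Function('y')(p, P) = Rational(1, 3) (Function('y')(p, P) = Pow(3, -1) = Rational(1, 3))
Pow(Add(Function('d')(96, Function('y')(5, 10)), Mul(-54, 2249)), Rational(1, 2)) = Pow(Add(Mul(-263, 96), Mul(-54, 2249)), Rational(1, 2)) = Pow(Add(-25248, -121446), Rational(1, 2)) = Pow(-146694, Rational(1, 2)) = Mul(I, Pow(146694, Rational(1, 2)))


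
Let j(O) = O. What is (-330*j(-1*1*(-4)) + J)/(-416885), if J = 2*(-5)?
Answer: 38/11911 ≈ 0.0031903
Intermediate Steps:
J = -10
(-330*j(-1*1*(-4)) + J)/(-416885) = (-330*(-1*1)*(-4) - 10)/(-416885) = (-(-330)*(-4) - 10)*(-1/416885) = (-330*4 - 10)*(-1/416885) = (-1320 - 10)*(-1/416885) = -1330*(-1/416885) = 38/11911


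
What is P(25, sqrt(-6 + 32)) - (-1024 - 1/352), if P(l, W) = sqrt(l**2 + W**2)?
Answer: 360449/352 + sqrt(651) ≈ 1049.5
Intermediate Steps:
P(l, W) = sqrt(W**2 + l**2)
P(25, sqrt(-6 + 32)) - (-1024 - 1/352) = sqrt((sqrt(-6 + 32))**2 + 25**2) - (-1024 - 1/352) = sqrt((sqrt(26))**2 + 625) - (-1024 - 1*1/352) = sqrt(26 + 625) - (-1024 - 1/352) = sqrt(651) - 1*(-360449/352) = sqrt(651) + 360449/352 = 360449/352 + sqrt(651)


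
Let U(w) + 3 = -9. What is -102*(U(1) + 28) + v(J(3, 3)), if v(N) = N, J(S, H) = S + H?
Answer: -1626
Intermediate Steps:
J(S, H) = H + S
U(w) = -12 (U(w) = -3 - 9 = -12)
-102*(U(1) + 28) + v(J(3, 3)) = -102*(-12 + 28) + (3 + 3) = -102*16 + 6 = -1632 + 6 = -1626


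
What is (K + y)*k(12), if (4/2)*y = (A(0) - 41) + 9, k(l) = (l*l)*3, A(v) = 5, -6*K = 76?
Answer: -11304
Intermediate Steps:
K = -38/3 (K = -1/6*76 = -38/3 ≈ -12.667)
k(l) = 3*l**2 (k(l) = l**2*3 = 3*l**2)
y = -27/2 (y = ((5 - 41) + 9)/2 = (-36 + 9)/2 = (1/2)*(-27) = -27/2 ≈ -13.500)
(K + y)*k(12) = (-38/3 - 27/2)*(3*12**2) = -157*144/2 = -157/6*432 = -11304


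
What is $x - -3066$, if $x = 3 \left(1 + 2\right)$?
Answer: $3075$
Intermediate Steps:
$x = 9$ ($x = 3 \cdot 3 = 9$)
$x - -3066 = 9 - -3066 = 9 + 3066 = 3075$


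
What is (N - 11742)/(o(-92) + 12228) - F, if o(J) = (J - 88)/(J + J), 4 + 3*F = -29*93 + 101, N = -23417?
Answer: 485911286/562533 ≈ 863.79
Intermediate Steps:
F = -2600/3 (F = -4/3 + (-29*93 + 101)/3 = -4/3 + (-2697 + 101)/3 = -4/3 + (⅓)*(-2596) = -4/3 - 2596/3 = -2600/3 ≈ -866.67)
o(J) = (-88 + J)/(2*J) (o(J) = (-88 + J)/((2*J)) = (-88 + J)*(1/(2*J)) = (-88 + J)/(2*J))
(N - 11742)/(o(-92) + 12228) - F = (-23417 - 11742)/((½)*(-88 - 92)/(-92) + 12228) - 1*(-2600/3) = -35159/((½)*(-1/92)*(-180) + 12228) + 2600/3 = -35159/(45/46 + 12228) + 2600/3 = -35159/562533/46 + 2600/3 = -35159*46/562533 + 2600/3 = -1617314/562533 + 2600/3 = 485911286/562533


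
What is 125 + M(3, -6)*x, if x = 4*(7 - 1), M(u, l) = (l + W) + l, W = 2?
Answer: -115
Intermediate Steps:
M(u, l) = 2 + 2*l (M(u, l) = (l + 2) + l = (2 + l) + l = 2 + 2*l)
x = 24 (x = 4*6 = 24)
125 + M(3, -6)*x = 125 + (2 + 2*(-6))*24 = 125 + (2 - 12)*24 = 125 - 10*24 = 125 - 240 = -115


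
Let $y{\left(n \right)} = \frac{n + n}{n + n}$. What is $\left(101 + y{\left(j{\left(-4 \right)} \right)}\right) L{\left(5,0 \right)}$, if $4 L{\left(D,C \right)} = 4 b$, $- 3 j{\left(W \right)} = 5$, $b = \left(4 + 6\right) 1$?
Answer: $1020$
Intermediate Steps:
$b = 10$ ($b = 10 \cdot 1 = 10$)
$j{\left(W \right)} = - \frac{5}{3}$ ($j{\left(W \right)} = \left(- \frac{1}{3}\right) 5 = - \frac{5}{3}$)
$y{\left(n \right)} = 1$ ($y{\left(n \right)} = \frac{2 n}{2 n} = 2 n \frac{1}{2 n} = 1$)
$L{\left(D,C \right)} = 10$ ($L{\left(D,C \right)} = \frac{4 \cdot 10}{4} = \frac{1}{4} \cdot 40 = 10$)
$\left(101 + y{\left(j{\left(-4 \right)} \right)}\right) L{\left(5,0 \right)} = \left(101 + 1\right) 10 = 102 \cdot 10 = 1020$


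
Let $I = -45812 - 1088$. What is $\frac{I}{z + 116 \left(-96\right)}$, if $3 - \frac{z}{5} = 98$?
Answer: $\frac{46900}{11611} \approx 4.0393$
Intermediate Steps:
$z = -475$ ($z = 15 - 490 = -475$)
$I = -46900$
$\frac{I}{z + 116 \left(-96\right)} = - \frac{46900}{-475 + 116 \left(-96\right)} = - \frac{46900}{-475 - 11136} = - \frac{46900}{-11611} = \left(-46900\right) \left(- \frac{1}{11611}\right) = \frac{46900}{11611}$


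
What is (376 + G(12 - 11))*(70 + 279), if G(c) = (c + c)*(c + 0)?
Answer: 131922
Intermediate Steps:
G(c) = 2*c² (G(c) = (2*c)*c = 2*c²)
(376 + G(12 - 11))*(70 + 279) = (376 + 2*(12 - 11)²)*(70 + 279) = (376 + 2*1²)*349 = (376 + 2*1)*349 = (376 + 2)*349 = 378*349 = 131922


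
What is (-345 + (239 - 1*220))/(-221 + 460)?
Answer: -326/239 ≈ -1.3640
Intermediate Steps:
(-345 + (239 - 1*220))/(-221 + 460) = (-345 + (239 - 220))/239 = (-345 + 19)*(1/239) = -326*1/239 = -326/239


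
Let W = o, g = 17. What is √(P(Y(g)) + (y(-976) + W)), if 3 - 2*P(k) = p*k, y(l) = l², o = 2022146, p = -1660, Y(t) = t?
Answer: √11955334/2 ≈ 1728.8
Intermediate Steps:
W = 2022146
P(k) = 3/2 + 830*k (P(k) = 3/2 - (-830)*k = 3/2 + 830*k)
√(P(Y(g)) + (y(-976) + W)) = √((3/2 + 830*17) + ((-976)² + 2022146)) = √((3/2 + 14110) + (952576 + 2022146)) = √(28223/2 + 2974722) = √(5977667/2) = √11955334/2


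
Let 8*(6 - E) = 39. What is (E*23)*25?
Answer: 5175/8 ≈ 646.88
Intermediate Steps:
E = 9/8 (E = 6 - 1/8*39 = 6 - 39/8 = 9/8 ≈ 1.1250)
(E*23)*25 = ((9/8)*23)*25 = (207/8)*25 = 5175/8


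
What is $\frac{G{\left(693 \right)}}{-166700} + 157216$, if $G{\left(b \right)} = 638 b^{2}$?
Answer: $\frac{12950754169}{83350} \approx 1.5538 \cdot 10^{5}$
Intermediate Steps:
$\frac{G{\left(693 \right)}}{-166700} + 157216 = \frac{638 \cdot 693^{2}}{-166700} + 157216 = 638 \cdot 480249 \left(- \frac{1}{166700}\right) + 157216 = 306398862 \left(- \frac{1}{166700}\right) + 157216 = - \frac{153199431}{83350} + 157216 = \frac{12950754169}{83350}$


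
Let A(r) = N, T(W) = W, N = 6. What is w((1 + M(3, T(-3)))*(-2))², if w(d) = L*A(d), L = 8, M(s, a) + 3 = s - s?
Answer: 2304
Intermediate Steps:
M(s, a) = -3 (M(s, a) = -3 + (s - s) = -3 + 0 = -3)
A(r) = 6
w(d) = 48 (w(d) = 8*6 = 48)
w((1 + M(3, T(-3)))*(-2))² = 48² = 2304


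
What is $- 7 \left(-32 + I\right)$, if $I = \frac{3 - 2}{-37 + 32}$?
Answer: $\frac{1127}{5} \approx 225.4$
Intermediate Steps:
$I = - \frac{1}{5}$ ($I = 1 \frac{1}{-5} = 1 \left(- \frac{1}{5}\right) = - \frac{1}{5} \approx -0.2$)
$- 7 \left(-32 + I\right) = - 7 \left(-32 - \frac{1}{5}\right) = \left(-7\right) \left(- \frac{161}{5}\right) = \frac{1127}{5}$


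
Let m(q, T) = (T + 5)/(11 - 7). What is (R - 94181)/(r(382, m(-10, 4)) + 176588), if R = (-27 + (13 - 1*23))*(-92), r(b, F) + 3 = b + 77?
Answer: -90777/177044 ≈ -0.51274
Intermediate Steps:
m(q, T) = 5/4 + T/4 (m(q, T) = (5 + T)/4 = (5 + T)*(1/4) = 5/4 + T/4)
r(b, F) = 74 + b (r(b, F) = -3 + (b + 77) = -3 + (77 + b) = 74 + b)
R = 3404 (R = (-27 + (13 - 23))*(-92) = (-27 - 10)*(-92) = -37*(-92) = 3404)
(R - 94181)/(r(382, m(-10, 4)) + 176588) = (3404 - 94181)/((74 + 382) + 176588) = -90777/(456 + 176588) = -90777/177044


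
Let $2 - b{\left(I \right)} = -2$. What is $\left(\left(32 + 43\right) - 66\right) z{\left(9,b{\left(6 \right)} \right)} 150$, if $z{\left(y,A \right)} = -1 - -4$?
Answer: $4050$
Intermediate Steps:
$b{\left(I \right)} = 4$ ($b{\left(I \right)} = 2 - -2 = 2 + 2 = 4$)
$z{\left(y,A \right)} = 3$ ($z{\left(y,A \right)} = -1 + 4 = 3$)
$\left(\left(32 + 43\right) - 66\right) z{\left(9,b{\left(6 \right)} \right)} 150 = \left(\left(32 + 43\right) - 66\right) 3 \cdot 150 = \left(75 - 66\right) 3 \cdot 150 = 9 \cdot 3 \cdot 150 = 27 \cdot 150 = 4050$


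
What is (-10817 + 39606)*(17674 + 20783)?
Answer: 1107138573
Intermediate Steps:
(-10817 + 39606)*(17674 + 20783) = 28789*38457 = 1107138573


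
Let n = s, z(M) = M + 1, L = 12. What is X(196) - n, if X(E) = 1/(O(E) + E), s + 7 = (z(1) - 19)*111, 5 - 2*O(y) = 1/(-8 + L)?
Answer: 3005786/1587 ≈ 1894.0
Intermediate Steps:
z(M) = 1 + M
O(y) = 19/8 (O(y) = 5/2 - 1/(2*(-8 + 12)) = 5/2 - ½/4 = 5/2 - ½*¼ = 5/2 - ⅛ = 19/8)
s = -1894 (s = -7 + ((1 + 1) - 19)*111 = -7 + (2 - 19)*111 = -7 - 17*111 = -7 - 1887 = -1894)
X(E) = 1/(19/8 + E)
n = -1894
X(196) - n = 8/(19 + 8*196) - 1*(-1894) = 8/(19 + 1568) + 1894 = 8/1587 + 1894 = 3005786/1587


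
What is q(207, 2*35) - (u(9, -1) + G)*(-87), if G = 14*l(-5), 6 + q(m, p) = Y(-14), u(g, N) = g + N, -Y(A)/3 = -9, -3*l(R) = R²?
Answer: -9433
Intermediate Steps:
l(R) = -R²/3
Y(A) = 27 (Y(A) = -3*(-9) = 27)
u(g, N) = N + g
q(m, p) = 21 (q(m, p) = -6 + 27 = 21)
G = -350/3 (G = 14*(-⅓*(-5)²) = 14*(-⅓*25) = 14*(-25/3) = -350/3 ≈ -116.67)
q(207, 2*35) - (u(9, -1) + G)*(-87) = 21 - ((-1 + 9) - 350/3)*(-87) = 21 - (8 - 350/3)*(-87) = 21 - (-326)*(-87)/3 = 21 - 1*9454 = 21 - 9454 = -9433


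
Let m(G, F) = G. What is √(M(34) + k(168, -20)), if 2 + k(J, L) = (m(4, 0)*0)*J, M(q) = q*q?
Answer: √1154 ≈ 33.971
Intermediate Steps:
M(q) = q²
k(J, L) = -2 (k(J, L) = -2 + (4*0)*J = -2 + 0*J = -2 + 0 = -2)
√(M(34) + k(168, -20)) = √(34² - 2) = √(1156 - 2) = √1154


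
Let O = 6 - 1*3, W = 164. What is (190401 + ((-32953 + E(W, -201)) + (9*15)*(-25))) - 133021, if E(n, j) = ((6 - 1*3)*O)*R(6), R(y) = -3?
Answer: 21025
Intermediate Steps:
O = 3 (O = 6 - 3 = 3)
E(n, j) = -27 (E(n, j) = ((6 - 1*3)*3)*(-3) = ((6 - 3)*3)*(-3) = (3*3)*(-3) = 9*(-3) = -27)
(190401 + ((-32953 + E(W, -201)) + (9*15)*(-25))) - 133021 = (190401 + ((-32953 - 27) + (9*15)*(-25))) - 133021 = (190401 + (-32980 + 135*(-25))) - 133021 = (190401 + (-32980 - 3375)) - 133021 = (190401 - 36355) - 133021 = 154046 - 133021 = 21025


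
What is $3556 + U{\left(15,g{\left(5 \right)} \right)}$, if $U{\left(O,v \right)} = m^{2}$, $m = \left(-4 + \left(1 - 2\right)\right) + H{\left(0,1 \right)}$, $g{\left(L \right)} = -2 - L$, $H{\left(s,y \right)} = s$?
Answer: $3581$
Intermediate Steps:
$m = -5$ ($m = \left(-4 + \left(1 - 2\right)\right) + 0 = \left(-4 - 1\right) + 0 = -5 + 0 = -5$)
$U{\left(O,v \right)} = 25$ ($U{\left(O,v \right)} = \left(-5\right)^{2} = 25$)
$3556 + U{\left(15,g{\left(5 \right)} \right)} = 3556 + 25 = 3581$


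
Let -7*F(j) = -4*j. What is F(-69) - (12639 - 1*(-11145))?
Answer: -166764/7 ≈ -23823.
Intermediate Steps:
F(j) = 4*j/7 (F(j) = -(-4)*j/7 = 4*j/7)
F(-69) - (12639 - 1*(-11145)) = (4/7)*(-69) - (12639 - 1*(-11145)) = -276/7 - (12639 + 11145) = -276/7 - 1*23784 = -276/7 - 23784 = -166764/7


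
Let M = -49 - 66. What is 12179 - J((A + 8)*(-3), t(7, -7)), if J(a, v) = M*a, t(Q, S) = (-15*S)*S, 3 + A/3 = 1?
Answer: 11489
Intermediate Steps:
A = -6 (A = -9 + 3*1 = -9 + 3 = -6)
M = -115
t(Q, S) = -15*S**2 (t(Q, S) = (-15*S)*S = -15*S**2)
J(a, v) = -115*a
12179 - J((A + 8)*(-3), t(7, -7)) = 12179 - (-115)*(-6 + 8)*(-3) = 12179 - (-115)*2*(-3) = 12179 - (-115)*(-6) = 12179 - 1*690 = 12179 - 690 = 11489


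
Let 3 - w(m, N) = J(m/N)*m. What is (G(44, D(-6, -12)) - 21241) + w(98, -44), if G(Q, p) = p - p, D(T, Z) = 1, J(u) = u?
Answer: -231217/11 ≈ -21020.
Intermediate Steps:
w(m, N) = 3 - m²/N (w(m, N) = 3 - m/N*m = 3 - m²/N)
G(Q, p) = 0
(G(44, D(-6, -12)) - 21241) + w(98, -44) = (0 - 21241) + (3 - 1*98²/(-44)) = -21241 + (3 - 1*(-1/44)*9604) = -21241 + (3 + 2401/11) = -21241 + 2434/11 = -231217/11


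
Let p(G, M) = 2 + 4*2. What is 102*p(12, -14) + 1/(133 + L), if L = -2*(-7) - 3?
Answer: 146881/144 ≈ 1020.0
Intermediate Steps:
L = 11 (L = 14 - 3 = 11)
p(G, M) = 10 (p(G, M) = 2 + 8 = 10)
102*p(12, -14) + 1/(133 + L) = 102*10 + 1/(133 + 11) = 1020 + 1/144 = 146881/144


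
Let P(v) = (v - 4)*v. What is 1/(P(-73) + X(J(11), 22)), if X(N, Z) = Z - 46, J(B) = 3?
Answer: 1/5597 ≈ 0.00017867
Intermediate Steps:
X(N, Z) = -46 + Z
P(v) = v*(-4 + v) (P(v) = (-4 + v)*v = v*(-4 + v))
1/(P(-73) + X(J(11), 22)) = 1/(-73*(-4 - 73) + (-46 + 22)) = 1/(-73*(-77) - 24) = 1/(5621 - 24) = 1/5597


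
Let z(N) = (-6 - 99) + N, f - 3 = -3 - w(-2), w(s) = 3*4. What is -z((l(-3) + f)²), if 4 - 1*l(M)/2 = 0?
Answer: 89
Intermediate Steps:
w(s) = 12
l(M) = 8 (l(M) = 8 - 2*0 = 8 + 0 = 8)
f = -12 (f = 3 + (-3 - 1*12) = 3 + (-3 - 12) = 3 - 15 = -12)
z(N) = -105 + N
-z((l(-3) + f)²) = -(-105 + (8 - 12)²) = -(-105 + (-4)²) = -(-105 + 16) = -1*(-89) = 89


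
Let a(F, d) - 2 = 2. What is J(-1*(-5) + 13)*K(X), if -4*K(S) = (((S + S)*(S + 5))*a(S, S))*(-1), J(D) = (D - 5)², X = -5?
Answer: 0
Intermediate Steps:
a(F, d) = 4 (a(F, d) = 2 + 2 = 4)
J(D) = (-5 + D)²
K(S) = 2*S*(5 + S) (K(S) = -((S + S)*(S + 5))*4*(-1)/4 = -((2*S)*(5 + S))*4*(-1)/4 = -(2*S*(5 + S))*4*(-1)/4 = -8*S*(5 + S)*(-1)/4 = -(-2)*S*(5 + S) = 2*S*(5 + S))
J(-1*(-5) + 13)*K(X) = (-5 + (-1*(-5) + 13))²*(2*(-5)*(5 - 5)) = (-5 + (5 + 13))²*(2*(-5)*0) = (-5 + 18)²*0 = 13²*0 = 169*0 = 0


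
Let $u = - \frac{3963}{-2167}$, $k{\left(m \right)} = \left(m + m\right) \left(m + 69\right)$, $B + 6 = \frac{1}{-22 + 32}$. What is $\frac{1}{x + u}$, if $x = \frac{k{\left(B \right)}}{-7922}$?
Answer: $\frac{858348700}{1650419543} \approx 0.52008$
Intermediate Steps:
$B = - \frac{59}{10}$ ($B = -6 + \frac{1}{-22 + 32} = -6 + \frac{1}{10} = - \frac{59}{10} \approx -5.9$)
$k{\left(m \right)} = 2 m \left(69 + m\right)$
$x = \frac{37229}{396100}$ ($x = \frac{2 \left(- \frac{59}{10}\right) \left(69 - \frac{59}{10}\right)}{-7922} = 2 \left(- \frac{59}{10}\right) \frac{631}{10} \left(- \frac{1}{7922}\right) = \left(- \frac{37229}{50}\right) \left(- \frac{1}{7922}\right) = \frac{37229}{396100} \approx 0.093989$)
$u = \frac{3963}{2167}$ ($u = \left(-3963\right) \left(- \frac{1}{2167}\right) = \frac{3963}{2167} \approx 1.8288$)
$\frac{1}{x + u} = \frac{1}{\frac{37229}{396100} + \frac{3963}{2167}} = \frac{1}{\frac{1650419543}{858348700}} = \frac{858348700}{1650419543}$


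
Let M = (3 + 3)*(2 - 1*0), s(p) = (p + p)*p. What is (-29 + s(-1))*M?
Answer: -324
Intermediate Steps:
s(p) = 2*p² (s(p) = (2*p)*p = 2*p²)
M = 12 (M = 6*(2 + 0) = 6*2 = 12)
(-29 + s(-1))*M = (-29 + 2*(-1)²)*12 = (-29 + 2*1)*12 = (-29 + 2)*12 = -27*12 = -324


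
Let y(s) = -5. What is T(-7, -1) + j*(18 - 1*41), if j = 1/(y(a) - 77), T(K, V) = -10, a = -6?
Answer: -797/82 ≈ -9.7195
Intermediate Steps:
j = -1/82 (j = 1/(-5 - 77) = 1/(-82) = -1/82 ≈ -0.012195)
T(-7, -1) + j*(18 - 1*41) = -10 - (18 - 1*41)/82 = -10 - (18 - 41)/82 = -10 - 1/82*(-23) = -10 + 23/82 = -797/82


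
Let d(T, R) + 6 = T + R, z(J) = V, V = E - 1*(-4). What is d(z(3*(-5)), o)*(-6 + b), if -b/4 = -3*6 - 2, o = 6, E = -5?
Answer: -74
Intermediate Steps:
V = -1 (V = -5 - 1*(-4) = -5 + 4 = -1)
z(J) = -1
b = 80 (b = -4*(-3*6 - 2) = -4*(-18 - 2) = -4*(-20) = 80)
d(T, R) = -6 + R + T (d(T, R) = -6 + (T + R) = -6 + (R + T) = -6 + R + T)
d(z(3*(-5)), o)*(-6 + b) = (-6 + 6 - 1)*(-6 + 80) = -1*74 = -74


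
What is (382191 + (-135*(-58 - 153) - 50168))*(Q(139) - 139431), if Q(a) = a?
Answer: -50215880336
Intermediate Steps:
(382191 + (-135*(-58 - 153) - 50168))*(Q(139) - 139431) = (382191 + (-135*(-58 - 153) - 50168))*(139 - 139431) = (382191 + (-135*(-211) - 50168))*(-139292) = (382191 + (28485 - 50168))*(-139292) = (382191 - 21683)*(-139292) = 360508*(-139292) = -50215880336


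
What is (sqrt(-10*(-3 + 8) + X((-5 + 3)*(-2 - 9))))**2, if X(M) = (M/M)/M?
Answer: -1099/22 ≈ -49.955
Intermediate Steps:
X(M) = 1/M
(sqrt(-10*(-3 + 8) + X((-5 + 3)*(-2 - 9))))**2 = (sqrt(-10*(-3 + 8) + 1/((-5 + 3)*(-2 - 9))))**2 = (sqrt(-10*5 + 1/(-2*(-11))))**2 = (sqrt(-50 + 1/22))**2 = (sqrt(-1099/22))**2 = (I*sqrt(24178)/22)**2 = -1099/22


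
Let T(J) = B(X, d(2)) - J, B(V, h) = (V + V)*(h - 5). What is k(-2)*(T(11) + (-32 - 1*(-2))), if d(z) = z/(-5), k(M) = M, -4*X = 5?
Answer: 55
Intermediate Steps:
X = -5/4 (X = -¼*5 = -5/4 ≈ -1.2500)
d(z) = -z/5 (d(z) = z*(-⅕) = -z/5)
B(V, h) = 2*V*(-5 + h) (B(V, h) = (2*V)*(-5 + h) = 2*V*(-5 + h))
T(J) = 27/2 - J (T(J) = 2*(-5/4)*(-5 - ⅕*2) - J = 2*(-5/4)*(-5 - ⅖) - J = 2*(-5/4)*(-27/5) - J = 27/2 - J)
k(-2)*(T(11) + (-32 - 1*(-2))) = -2*((27/2 - 1*11) + (-32 - 1*(-2))) = -2*((27/2 - 11) + (-32 + 2)) = -2*(5/2 - 30) = -2*(-55/2) = 55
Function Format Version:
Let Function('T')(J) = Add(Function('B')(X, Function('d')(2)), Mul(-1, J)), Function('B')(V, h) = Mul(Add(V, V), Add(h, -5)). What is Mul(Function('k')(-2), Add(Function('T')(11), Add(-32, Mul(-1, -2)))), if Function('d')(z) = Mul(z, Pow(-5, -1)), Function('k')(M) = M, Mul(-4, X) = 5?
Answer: 55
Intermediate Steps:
X = Rational(-5, 4) (X = Mul(Rational(-1, 4), 5) = Rational(-5, 4) ≈ -1.2500)
Function('d')(z) = Mul(Rational(-1, 5), z) (Function('d')(z) = Mul(z, Rational(-1, 5)) = Mul(Rational(-1, 5), z))
Function('B')(V, h) = Mul(2, V, Add(-5, h)) (Function('B')(V, h) = Mul(Mul(2, V), Add(-5, h)) = Mul(2, V, Add(-5, h)))
Function('T')(J) = Add(Rational(27, 2), Mul(-1, J)) (Function('T')(J) = Add(Mul(2, Rational(-5, 4), Add(-5, Mul(Rational(-1, 5), 2))), Mul(-1, J)) = Add(Mul(2, Rational(-5, 4), Add(-5, Rational(-2, 5))), Mul(-1, J)) = Add(Mul(2, Rational(-5, 4), Rational(-27, 5)), Mul(-1, J)) = Add(Rational(27, 2), Mul(-1, J)))
Mul(Function('k')(-2), Add(Function('T')(11), Add(-32, Mul(-1, -2)))) = Mul(-2, Add(Add(Rational(27, 2), Mul(-1, 11)), Add(-32, Mul(-1, -2)))) = Mul(-2, Add(Add(Rational(27, 2), -11), Add(-32, 2))) = Mul(-2, Add(Rational(5, 2), -30)) = Mul(-2, Rational(-55, 2)) = 55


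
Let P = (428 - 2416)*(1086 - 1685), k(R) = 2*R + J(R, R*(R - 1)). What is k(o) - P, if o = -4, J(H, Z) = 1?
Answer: -1190819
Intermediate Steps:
k(R) = 1 + 2*R (k(R) = 2*R + 1 = 1 + 2*R)
P = 1190812 (P = -1988*(-599) = 1190812)
k(o) - P = (1 + 2*(-4)) - 1*1190812 = (1 - 8) - 1190812 = -7 - 1190812 = -1190819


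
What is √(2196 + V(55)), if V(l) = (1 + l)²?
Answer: 2*√1333 ≈ 73.021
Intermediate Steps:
√(2196 + V(55)) = √(2196 + (1 + 55)²) = √(2196 + 56²) = √(2196 + 3136) = √5332 = 2*√1333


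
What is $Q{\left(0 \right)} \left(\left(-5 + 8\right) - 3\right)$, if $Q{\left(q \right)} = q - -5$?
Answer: $0$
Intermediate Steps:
$Q{\left(q \right)} = 5 + q$ ($Q{\left(q \right)} = q + 5 = 5 + q$)
$Q{\left(0 \right)} \left(\left(-5 + 8\right) - 3\right) = \left(5 + 0\right) \left(\left(-5 + 8\right) - 3\right) = 5 \left(3 - 3\right) = 5 \cdot 0 = 0$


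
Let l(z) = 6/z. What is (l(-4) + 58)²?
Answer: 12769/4 ≈ 3192.3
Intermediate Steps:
(l(-4) + 58)² = (6/(-4) + 58)² = (6*(-¼) + 58)² = (-3/2 + 58)² = (113/2)² = 12769/4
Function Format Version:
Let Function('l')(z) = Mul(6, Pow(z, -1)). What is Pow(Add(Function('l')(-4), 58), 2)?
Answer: Rational(12769, 4) ≈ 3192.3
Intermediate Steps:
Pow(Add(Function('l')(-4), 58), 2) = Pow(Add(Mul(6, Pow(-4, -1)), 58), 2) = Pow(Add(Mul(6, Rational(-1, 4)), 58), 2) = Pow(Add(Rational(-3, 2), 58), 2) = Pow(Rational(113, 2), 2) = Rational(12769, 4)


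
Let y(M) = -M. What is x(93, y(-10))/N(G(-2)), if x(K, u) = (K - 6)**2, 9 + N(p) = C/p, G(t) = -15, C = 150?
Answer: -7569/19 ≈ -398.37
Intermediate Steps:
N(p) = -9 + 150/p
x(K, u) = (-6 + K)**2
x(93, y(-10))/N(G(-2)) = (-6 + 93)**2/(-9 + 150/(-15)) = 87**2/(-9 + 150*(-1/15)) = 7569/(-9 - 10) = 7569/(-19) = 7569*(-1/19) = -7569/19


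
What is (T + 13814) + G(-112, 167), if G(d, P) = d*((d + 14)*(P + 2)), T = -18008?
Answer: 1850750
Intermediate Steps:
G(d, P) = d*(2 + P)*(14 + d) (G(d, P) = d*((14 + d)*(2 + P)) = d*((2 + P)*(14 + d)) = d*(2 + P)*(14 + d))
(T + 13814) + G(-112, 167) = (-18008 + 13814) - 112*(28 + 2*(-112) + 14*167 + 167*(-112)) = -4194 - 112*(28 - 224 + 2338 - 18704) = -4194 - 112*(-16562) = -4194 + 1854944 = 1850750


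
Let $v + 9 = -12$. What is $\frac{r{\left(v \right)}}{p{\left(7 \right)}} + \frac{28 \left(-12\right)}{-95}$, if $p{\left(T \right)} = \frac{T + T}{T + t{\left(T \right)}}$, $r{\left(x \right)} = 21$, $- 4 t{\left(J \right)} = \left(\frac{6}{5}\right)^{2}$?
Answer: $\frac{6411}{475} \approx 13.497$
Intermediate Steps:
$t{\left(J \right)} = - \frac{9}{25}$ ($t{\left(J \right)} = - \frac{\left(\frac{6}{5}\right)^{2}}{4} = \left(- \frac{1}{4}\right) \frac{36}{25} = - \frac{9}{25}$)
$v = -21$ ($v = -9 - 12 = -21$)
$p{\left(T \right)} = \frac{2 T}{- \frac{9}{25} + T}$ ($p{\left(T \right)} = \frac{T + T}{T - \frac{9}{25}} = \frac{2 T}{- \frac{9}{25} + T}$)
$\frac{r{\left(v \right)}}{p{\left(7 \right)}} + \frac{28 \left(-12\right)}{-95} = \frac{21}{50 \cdot 7 \frac{1}{-9 + 25 \cdot 7}} + \frac{28 \left(-12\right)}{-95} = \frac{21}{50 \cdot 7 \frac{1}{-9 + 175}} - - \frac{336}{95} = \frac{21}{50 \cdot 7 \cdot \frac{1}{166}} + \frac{336}{95} = \frac{21}{\frac{175}{83}} + \frac{336}{95} = 21 \cdot \frac{83}{175} + \frac{336}{95} = \frac{249}{25} + \frac{336}{95} = \frac{6411}{475}$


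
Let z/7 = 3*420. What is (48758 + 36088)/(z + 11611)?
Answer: 84846/20431 ≈ 4.1528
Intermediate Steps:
z = 8820 (z = 7*(3*420) = 7*1260 = 8820)
(48758 + 36088)/(z + 11611) = (48758 + 36088)/(8820 + 11611) = 84846/20431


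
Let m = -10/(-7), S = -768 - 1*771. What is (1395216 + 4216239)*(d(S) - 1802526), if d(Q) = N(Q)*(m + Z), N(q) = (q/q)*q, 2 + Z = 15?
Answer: -71675793701055/7 ≈ -1.0239e+13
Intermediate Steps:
Z = 13 (Z = -2 + 15 = 13)
S = -1539 (S = -768 - 771 = -1539)
N(q) = q (N(q) = 1*q = q)
m = 10/7 (m = -10*(-⅐) = 10/7 ≈ 1.4286)
d(Q) = 101*Q/7 (d(Q) = Q*(10/7 + 13) = Q*(101/7) = 101*Q/7)
(1395216 + 4216239)*(d(S) - 1802526) = (1395216 + 4216239)*((101/7)*(-1539) - 1802526) = 5611455*(-155439/7 - 1802526) = 5611455*(-12773121/7) = -71675793701055/7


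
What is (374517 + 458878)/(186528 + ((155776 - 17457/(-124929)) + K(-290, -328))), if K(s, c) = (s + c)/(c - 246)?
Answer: 1422907787385/584439261172 ≈ 2.4347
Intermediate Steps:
K(s, c) = (c + s)/(-246 + c)
(374517 + 458878)/(186528 + ((155776 - 17457/(-124929)) + K(-290, -328))) = (374517 + 458878)/(186528 + ((155776 - 17457/(-124929)) + (-328 - 290)/(-246 - 328))) = 833395/(186528 + ((155776 - 17457*(-1/124929)) - 618/(-574))) = 833395/(186528 + ((155776 + 5819/41643) - 1/574*(-618))) = 833395/(186528 + (6486985787/41643 + 309/287)) = 833395/(186528 + 265968255508/1707363) = 833395/(584439261172/1707363) = 833395*(1707363/584439261172) = 1422907787385/584439261172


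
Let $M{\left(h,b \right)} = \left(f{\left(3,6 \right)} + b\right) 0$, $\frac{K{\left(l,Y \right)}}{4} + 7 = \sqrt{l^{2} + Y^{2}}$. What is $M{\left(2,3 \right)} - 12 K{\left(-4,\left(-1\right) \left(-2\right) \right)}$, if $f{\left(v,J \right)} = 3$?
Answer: $336 - 96 \sqrt{5} \approx 121.34$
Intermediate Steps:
$K{\left(l,Y \right)} = -28 + 4 \sqrt{Y^{2} + l^{2}}$ ($K{\left(l,Y \right)} = -28 + 4 \sqrt{l^{2} + Y^{2}} = -28 + 4 \sqrt{Y^{2} + l^{2}}$)
$M{\left(h,b \right)} = 0$ ($M{\left(h,b \right)} = \left(3 + b\right) 0 = 0$)
$M{\left(2,3 \right)} - 12 K{\left(-4,\left(-1\right) \left(-2\right) \right)} = 0 - 12 \left(-28 + 4 \sqrt{\left(\left(-1\right) \left(-2\right)\right)^{2} + \left(-4\right)^{2}}\right) = 0 - 12 \left(-28 + 4 \sqrt{2^{2} + 16}\right) = 0 - 12 \left(-28 + 4 \sqrt{4 + 16}\right) = 0 - 12 \left(-28 + 4 \sqrt{20}\right) = 0 - 12 \left(-28 + 4 \cdot 2 \sqrt{5}\right) = 0 - 12 \left(-28 + 8 \sqrt{5}\right) = 0 + \left(336 - 96 \sqrt{5}\right) = 336 - 96 \sqrt{5}$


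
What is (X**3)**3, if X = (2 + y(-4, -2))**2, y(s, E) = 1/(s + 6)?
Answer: 3814697265625/262144 ≈ 1.4552e+7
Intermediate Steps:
y(s, E) = 1/(6 + s)
X = 25/4 (X = (2 + 1/(6 - 4))**2 = (2 + 1/2)**2 = (5/2)**2 = 25/4 ≈ 6.2500)
(X**3)**3 = ((25/4)**3)**3 = (15625/64)**3 = 3814697265625/262144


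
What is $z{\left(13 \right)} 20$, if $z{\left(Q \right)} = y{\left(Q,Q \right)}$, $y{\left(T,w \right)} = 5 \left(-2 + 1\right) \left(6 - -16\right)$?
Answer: $-2200$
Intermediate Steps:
$y{\left(T,w \right)} = -110$ ($y{\left(T,w \right)} = 5 \left(-1\right) \left(6 + 16\right) = \left(-5\right) 22 = -110$)
$z{\left(Q \right)} = -110$
$z{\left(13 \right)} 20 = \left(-110\right) 20 = -2200$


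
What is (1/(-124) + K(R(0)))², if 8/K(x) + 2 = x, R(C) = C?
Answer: 247009/15376 ≈ 16.065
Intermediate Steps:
K(x) = 8/(-2 + x)
(1/(-124) + K(R(0)))² = (1/(-124) + 8/(-2 + 0))² = (-1/124 + 8/(-2))² = (-1/124 + 8*(-½))² = (-1/124 - 4)² = (-497/124)² = 247009/15376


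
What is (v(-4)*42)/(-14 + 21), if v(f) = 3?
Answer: 18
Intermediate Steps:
(v(-4)*42)/(-14 + 21) = (3*42)/(-14 + 21) = 126/7 = 126*(⅐) = 18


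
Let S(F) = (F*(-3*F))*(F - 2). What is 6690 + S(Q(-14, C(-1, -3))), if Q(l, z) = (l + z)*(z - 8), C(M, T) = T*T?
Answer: 7215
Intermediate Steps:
C(M, T) = T²
Q(l, z) = (-8 + z)*(l + z) (Q(l, z) = (l + z)*(-8 + z) = (-8 + z)*(l + z))
S(F) = -3*F²*(-2 + F) (S(F) = (-3*F²)*(-2 + F) = -3*F²*(-2 + F))
6690 + S(Q(-14, C(-1, -3))) = 6690 + 3*(((-3)²)² - 8*(-14) - 8*(-3)² - 14*(-3)²)²*(2 - (((-3)²)² - 8*(-14) - 8*(-3)² - 14*(-3)²)) = 6690 + 3*(9² + 112 - 8*9 - 14*9)²*(2 - (9² + 112 - 8*9 - 14*9)) = 6690 + 3*(81 + 112 - 72 - 126)²*(2 - (81 + 112 - 72 - 126)) = 6690 + 3*(-5)²*(2 - 1*(-5)) = 6690 + 3*25*(2 + 5) = 6690 + 3*25*7 = 6690 + 525 = 7215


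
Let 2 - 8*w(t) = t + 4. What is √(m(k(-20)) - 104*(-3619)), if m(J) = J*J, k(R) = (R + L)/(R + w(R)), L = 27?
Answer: 10*√18973122/71 ≈ 613.50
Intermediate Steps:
w(t) = -¼ - t/8 (w(t) = ¼ - (t + 4)/8 = ¼ - (4 + t)/8 = ¼ + (-½ - t/8) = -¼ - t/8)
k(R) = (27 + R)/(-¼ + 7*R/8) (k(R) = (R + 27)/(R + (-¼ - R/8)) = (27 + R)/(-¼ + 7*R/8))
m(J) = J²
√(m(k(-20)) - 104*(-3619)) = √((8*(27 - 20)/(-2 + 7*(-20)))² - 104*(-3619)) = √((8*7/(-2 - 140))² + 376376) = √((8*7/(-142))² + 376376) = √((8*(-1/142)*7)² + 376376) = √((-28/71)² + 376376) = √(784/5041 + 376376) = √(1897312200/5041) = 10*√18973122/71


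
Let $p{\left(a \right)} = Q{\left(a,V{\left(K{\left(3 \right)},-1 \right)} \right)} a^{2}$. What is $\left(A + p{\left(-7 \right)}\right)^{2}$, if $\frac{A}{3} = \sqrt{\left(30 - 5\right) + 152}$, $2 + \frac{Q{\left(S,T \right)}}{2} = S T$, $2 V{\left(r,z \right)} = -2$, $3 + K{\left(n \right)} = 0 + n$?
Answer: $241693 + 2940 \sqrt{177} \approx 2.8081 \cdot 10^{5}$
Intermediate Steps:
$K{\left(n \right)} = -3 + n$ ($K{\left(n \right)} = -3 + \left(0 + n\right) = -3 + n$)
$V{\left(r,z \right)} = -1$ ($V{\left(r,z \right)} = \frac{1}{2} \left(-2\right) = -1$)
$Q{\left(S,T \right)} = -4 + 2 S T$
$p{\left(a \right)} = a^{2} \left(-4 - 2 a\right)$ ($p{\left(a \right)} = \left(-4 + 2 a \left(-1\right)\right) a^{2} = \left(-4 - 2 a\right) a^{2} = a^{2} \left(-4 - 2 a\right)$)
$A = 3 \sqrt{177}$ ($A = 3 \sqrt{\left(30 - 5\right) + 152} = 3 \sqrt{25 + 152} = 3 \sqrt{177} \approx 39.912$)
$\left(A + p{\left(-7 \right)}\right)^{2} = \left(3 \sqrt{177} + 2 \left(-7\right)^{2} \left(-2 - -7\right)\right)^{2} = \left(3 \sqrt{177} + 2 \cdot 49 \left(-2 + 7\right)\right)^{2} = \left(3 \sqrt{177} + 2 \cdot 49 \cdot 5\right)^{2} = \left(3 \sqrt{177} + 490\right)^{2} = \left(490 + 3 \sqrt{177}\right)^{2}$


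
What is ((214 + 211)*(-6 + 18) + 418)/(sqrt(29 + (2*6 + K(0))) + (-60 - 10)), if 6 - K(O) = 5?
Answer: -27590/347 - 2759*sqrt(42)/2429 ≈ -86.871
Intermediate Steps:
K(O) = 1 (K(O) = 6 - 1*5 = 6 - 5 = 1)
((214 + 211)*(-6 + 18) + 418)/(sqrt(29 + (2*6 + K(0))) + (-60 - 10)) = ((214 + 211)*(-6 + 18) + 418)/(sqrt(29 + (2*6 + 1)) + (-60 - 10)) = (425*12 + 418)/(sqrt(29 + (12 + 1)) - 70) = (5100 + 418)/(sqrt(29 + 13) - 70) = 5518/(sqrt(42) - 70) = 5518/(-70 + sqrt(42))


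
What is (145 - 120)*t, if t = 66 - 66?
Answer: 0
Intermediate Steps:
t = 0
(145 - 120)*t = (145 - 120)*0 = 25*0 = 0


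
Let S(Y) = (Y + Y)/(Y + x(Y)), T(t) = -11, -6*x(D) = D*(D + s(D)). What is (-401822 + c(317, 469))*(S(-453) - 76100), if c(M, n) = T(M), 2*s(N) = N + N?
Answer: 2324040936967/76 ≈ 3.0579e+10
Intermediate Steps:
s(N) = N (s(N) = (N + N)/2 = (2*N)/2 = N)
x(D) = -D²/3 (x(D) = -D*(D + D)/6 = -D*2*D/6 = -D²/3)
c(M, n) = -11
S(Y) = 2*Y/(Y - Y²/3) (S(Y) = (Y + Y)/(Y - Y²/3) = (2*Y)/(Y - Y²/3) = 2*Y/(Y - Y²/3))
(-401822 + c(317, 469))*(S(-453) - 76100) = (-401822 - 11)*(6/(3 - 1*(-453)) - 76100) = -401833*(6/(3 + 453) - 76100) = -401833*(6/456 - 76100) = -401833*(6*(1/456) - 76100) = -401833*(1/76 - 76100) = -401833*(-5783599/76) = 2324040936967/76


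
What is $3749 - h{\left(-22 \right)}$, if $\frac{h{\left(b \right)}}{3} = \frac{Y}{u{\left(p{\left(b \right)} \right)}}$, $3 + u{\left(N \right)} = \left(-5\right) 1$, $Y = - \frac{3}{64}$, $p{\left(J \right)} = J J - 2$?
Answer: $\frac{1919479}{512} \approx 3749.0$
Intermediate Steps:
$p{\left(J \right)} = -2 + J^{2}$ ($p{\left(J \right)} = J^{2} - 2 = -2 + J^{2}$)
$Y = - \frac{3}{64}$ ($Y = \left(-3\right) \frac{1}{64} = - \frac{3}{64} \approx -0.046875$)
$u{\left(N \right)} = -8$ ($u{\left(N \right)} = -3 - 5 = -8$)
$h{\left(b \right)} = \frac{9}{512}$ ($h{\left(b \right)} = 3 \left(- \frac{3}{64 \left(-8\right)}\right) = 3 \left(\left(- \frac{3}{64}\right) \left(- \frac{1}{8}\right)\right) = 3 \cdot \frac{3}{512} = \frac{9}{512}$)
$3749 - h{\left(-22 \right)} = 3749 - \frac{9}{512} = \frac{1919479}{512}$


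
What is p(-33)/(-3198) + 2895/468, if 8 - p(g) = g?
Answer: 321/52 ≈ 6.1731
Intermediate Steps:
p(g) = 8 - g
p(-33)/(-3198) + 2895/468 = (8 - 1*(-33))/(-3198) + 2895/468 = (8 + 33)*(-1/3198) + 2895*(1/468) = 41*(-1/3198) + 965/156 = -1/78 + 965/156 = 321/52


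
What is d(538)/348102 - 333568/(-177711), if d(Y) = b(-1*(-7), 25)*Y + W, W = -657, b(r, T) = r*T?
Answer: 44243474153/20620518174 ≈ 2.1456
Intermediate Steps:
b(r, T) = T*r
d(Y) = -657 + 175*Y (d(Y) = (25*(-1*(-7)))*Y - 657 = (25*7)*Y - 657 = 175*Y - 657 = -657 + 175*Y)
d(538)/348102 - 333568/(-177711) = (-657 + 175*538)/348102 - 333568/(-177711) = (-657 + 94150)*(1/348102) - 333568*(-1/177711) = 93493*(1/348102) + 333568/177711 = 93493/348102 + 333568/177711 = 44243474153/20620518174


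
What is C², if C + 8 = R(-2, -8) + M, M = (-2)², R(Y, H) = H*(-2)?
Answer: 144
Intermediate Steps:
R(Y, H) = -2*H
M = 4
C = 12 (C = -8 + (-2*(-8) + 4) = -8 + (16 + 4) = -8 + 20 = 12)
C² = 12² = 144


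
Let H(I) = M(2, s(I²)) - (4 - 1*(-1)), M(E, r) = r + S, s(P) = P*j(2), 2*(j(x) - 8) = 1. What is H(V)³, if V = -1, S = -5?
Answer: -27/8 ≈ -3.3750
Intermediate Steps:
j(x) = 17/2 (j(x) = 8 + (½)*1 = 8 + ½ = 17/2)
s(P) = 17*P/2 (s(P) = P*(17/2) = 17*P/2)
M(E, r) = -5 + r (M(E, r) = r - 5 = -5 + r)
H(I) = -10 + 17*I²/2 (H(I) = (-5 + 17*I²/2) - (4 - 1*(-1)) = (-5 + 17*I²/2) - (4 + 1) = (-5 + 17*I²/2) - 1*5 = (-5 + 17*I²/2) - 5 = -10 + 17*I²/2)
H(V)³ = (-10 + (17/2)*(-1)²)³ = (-10 + (17/2)*1)³ = (-10 + 17/2)³ = (-3/2)³ = -27/8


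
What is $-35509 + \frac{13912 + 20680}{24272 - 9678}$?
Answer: $- \frac{259091877}{7297} \approx -35507.0$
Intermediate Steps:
$-35509 + \frac{13912 + 20680}{24272 - 9678} = -35509 + \frac{34592}{14594} = -35509 + 34592 \cdot \frac{1}{14594} = -35509 + \frac{17296}{7297} = - \frac{259091877}{7297}$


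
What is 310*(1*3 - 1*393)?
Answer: -120900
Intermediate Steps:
310*(1*3 - 1*393) = 310*(3 - 393) = 310*(-390) = -120900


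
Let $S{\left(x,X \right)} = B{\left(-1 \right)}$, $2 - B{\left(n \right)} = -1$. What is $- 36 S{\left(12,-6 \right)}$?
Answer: $-108$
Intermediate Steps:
$B{\left(n \right)} = 3$ ($B{\left(n \right)} = 2 - -1 = 2 + 1 = 3$)
$S{\left(x,X \right)} = 3$
$- 36 S{\left(12,-6 \right)} = \left(-36\right) 3 = -108$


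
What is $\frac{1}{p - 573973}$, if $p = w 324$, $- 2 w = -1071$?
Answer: $- \frac{1}{400471} \approx -2.4971 \cdot 10^{-6}$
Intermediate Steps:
$w = \frac{1071}{2}$ ($w = \left(- \frac{1}{2}\right) \left(-1071\right) = \frac{1071}{2} \approx 535.5$)
$p = 173502$ ($p = \frac{1071}{2} \cdot 324 = 173502$)
$\frac{1}{p - 573973} = \frac{1}{173502 - 573973} = \frac{1}{-400471} = - \frac{1}{400471}$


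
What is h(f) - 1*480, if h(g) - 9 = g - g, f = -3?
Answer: -471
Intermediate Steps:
h(g) = 9 (h(g) = 9 + (g - g) = 9 + 0 = 9)
h(f) - 1*480 = 9 - 1*480 = 9 - 480 = -471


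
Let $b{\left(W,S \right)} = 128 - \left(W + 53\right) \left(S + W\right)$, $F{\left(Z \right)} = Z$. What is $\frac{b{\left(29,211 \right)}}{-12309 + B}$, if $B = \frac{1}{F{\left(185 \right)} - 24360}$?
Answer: $\frac{118167400}{74392519} \approx 1.5884$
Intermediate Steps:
$B = - \frac{1}{24175}$ ($B = \frac{1}{185 - 24360} = \frac{1}{-24175} = - \frac{1}{24175} \approx -4.1365 \cdot 10^{-5}$)
$b{\left(W,S \right)} = 128 - \left(53 + W\right) \left(S + W\right)$
$\frac{b{\left(29,211 \right)}}{-12309 + B} = \frac{128 - 29^{2} - 11183 - 1537 - 211 \cdot 29}{-12309 - \frac{1}{24175}} = \frac{128 - 841 - 11183 - 1537 - 6119}{- \frac{297570076}{24175}} = \left(128 - 841 - 11183 - 1537 - 6119\right) \left(- \frac{24175}{297570076}\right) = \left(-19552\right) \left(- \frac{24175}{297570076}\right) = \frac{118167400}{74392519}$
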